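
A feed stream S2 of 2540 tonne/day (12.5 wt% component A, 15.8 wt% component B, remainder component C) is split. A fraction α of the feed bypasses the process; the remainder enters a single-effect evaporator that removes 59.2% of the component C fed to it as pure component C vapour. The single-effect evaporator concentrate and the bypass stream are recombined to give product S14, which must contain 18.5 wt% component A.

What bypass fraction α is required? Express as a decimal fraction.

All 2540×0.125 = 317.5 tonne/day of component A reaches S14, so S14 = 317.5/0.185 = 1716.2 tonne/day and vapour = 823.78 tonne/day.
The evaporator receives (1−α)·2540 of feed at 0.717 component C and removes 0.592 of that component C:
0.592×0.717×(1−α)×2540 = 823.78
(1−α) = 823.78/1078.1 = 0.7641;  α = 0.2359.

0.236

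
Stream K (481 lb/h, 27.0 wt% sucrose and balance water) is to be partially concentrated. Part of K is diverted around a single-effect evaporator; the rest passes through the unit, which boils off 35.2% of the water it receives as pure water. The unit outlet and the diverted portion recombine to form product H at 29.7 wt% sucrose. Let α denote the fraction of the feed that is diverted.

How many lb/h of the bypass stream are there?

All 481×0.270 = 129.87 lb/h of sucrose reaches H, so H = 129.87/0.297 = 437.27 lb/h and vapour = 43.727 lb/h.
The evaporator receives (1−α)·481 of feed at 0.730 water and removes 0.352 of that water:
0.352×0.730×(1−α)×481 = 43.727
(1−α) = 43.727/123.6 = 0.3538;  α = 0.6462.
Bypass flow = 0.6462×481 = 310.83 lb/h.

310.8 lb/h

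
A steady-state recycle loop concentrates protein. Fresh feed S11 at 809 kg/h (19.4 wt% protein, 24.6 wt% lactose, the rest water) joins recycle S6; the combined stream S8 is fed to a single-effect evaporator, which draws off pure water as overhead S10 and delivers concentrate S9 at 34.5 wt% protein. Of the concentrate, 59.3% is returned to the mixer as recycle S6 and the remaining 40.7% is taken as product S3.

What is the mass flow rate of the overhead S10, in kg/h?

Overall protein balance (none leaves overhead): protein in fresh feed = protein in product, i.e. 809×0.194 = (1−0.593)·S9·0.345.
S9 = 156.95/(0.345×0.407) = 1117.7 kg/h.
Recycle S6 = 0.593×1117.7 = 662.81 kg/h.
Combined feed S8 = 809 + 662.81 = 1471.8 kg/h.
Overhead S10 = S8 − S9 = 1471.8 − 1117.7 = 354.08 kg/h.

354.1 kg/h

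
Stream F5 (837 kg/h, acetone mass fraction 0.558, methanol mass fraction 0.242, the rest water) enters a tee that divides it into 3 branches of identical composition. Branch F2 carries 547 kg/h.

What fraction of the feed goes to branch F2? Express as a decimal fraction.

Fraction to F2 = 547/837 = 0.6535.

0.654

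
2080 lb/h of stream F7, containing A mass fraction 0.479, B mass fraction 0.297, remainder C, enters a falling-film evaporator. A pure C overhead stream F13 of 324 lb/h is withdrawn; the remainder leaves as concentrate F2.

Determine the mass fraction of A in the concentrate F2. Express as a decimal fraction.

A is not removed: 2080×0.479 = 996.32 lb/h of A enters F2.
Concentrate = 2080 − 324 = 1756 lb/h.
Mass fraction = 996.32/1756 = 0.567.

0.567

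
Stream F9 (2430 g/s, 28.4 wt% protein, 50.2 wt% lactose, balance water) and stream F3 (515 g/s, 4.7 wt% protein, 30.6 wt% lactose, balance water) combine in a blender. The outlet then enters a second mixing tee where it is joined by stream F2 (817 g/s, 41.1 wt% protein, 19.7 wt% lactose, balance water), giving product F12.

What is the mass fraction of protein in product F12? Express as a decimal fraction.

Overall, product flow = 3762 g/s.
protein in = 2430×0.284 + 515×0.047 + 817×0.411 = 1050.1 g/s.
protein fraction in F12 = 0.279.

0.279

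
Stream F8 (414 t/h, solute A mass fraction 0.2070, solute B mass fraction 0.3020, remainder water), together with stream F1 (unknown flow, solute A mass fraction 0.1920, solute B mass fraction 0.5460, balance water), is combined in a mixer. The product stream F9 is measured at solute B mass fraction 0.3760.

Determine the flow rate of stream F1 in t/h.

180.2 t/h

Let F1 be the unknown flow. Total out = 414 + F1.
solute B balance: 125.03 + 0.546·F1 = 0.376·(414 + F1)
(0.546 − 0.376)·F1 = 0.376×414 − 125.03 = 30.636
F1 = 30.636 / 0.170 = 180.21 t/h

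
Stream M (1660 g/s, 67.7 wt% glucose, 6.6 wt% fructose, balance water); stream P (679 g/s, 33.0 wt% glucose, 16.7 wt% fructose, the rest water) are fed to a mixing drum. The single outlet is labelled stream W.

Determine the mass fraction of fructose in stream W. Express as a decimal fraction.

Total flow out = 1660 + 679 = 2339 g/s.
fructose in = 1660×0.066 + 679×0.167 = 222.95 g/s.
fructose mass fraction in W = 222.95/2339 = 0.095.

0.095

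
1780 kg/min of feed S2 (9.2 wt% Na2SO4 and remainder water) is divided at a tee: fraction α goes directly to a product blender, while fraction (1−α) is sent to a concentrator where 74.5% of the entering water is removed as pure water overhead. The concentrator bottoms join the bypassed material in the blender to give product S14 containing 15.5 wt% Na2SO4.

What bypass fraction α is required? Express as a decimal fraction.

All 1780×0.092 = 163.76 kg/min of Na2SO4 reaches S14, so S14 = 163.76/0.155 = 1056.5 kg/min and vapour = 723.48 kg/min.
The evaporator receives (1−α)·1780 of feed at 0.908 water and removes 0.745 of that water:
0.745×0.908×(1−α)×1780 = 723.48
(1−α) = 723.48/1204.1 = 0.6009;  α = 0.3991.

0.399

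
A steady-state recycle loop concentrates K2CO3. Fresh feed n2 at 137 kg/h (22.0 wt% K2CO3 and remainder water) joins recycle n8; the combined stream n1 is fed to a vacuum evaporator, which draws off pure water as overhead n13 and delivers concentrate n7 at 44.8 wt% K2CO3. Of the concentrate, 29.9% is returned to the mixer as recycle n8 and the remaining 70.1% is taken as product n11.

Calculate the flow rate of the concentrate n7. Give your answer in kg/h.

Overall K2CO3 balance (none leaves overhead): K2CO3 in fresh feed = K2CO3 in product, i.e. 137×0.220 = (1−0.299)·n7·0.448.
n7 = 30.14/(0.448×0.701) = 95.973 kg/h.

95.97 kg/h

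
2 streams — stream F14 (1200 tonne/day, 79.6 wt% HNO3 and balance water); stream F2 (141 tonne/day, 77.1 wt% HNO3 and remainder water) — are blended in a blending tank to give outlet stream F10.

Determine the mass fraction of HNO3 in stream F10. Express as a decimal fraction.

Total flow out = 1200 + 141 = 1341 tonne/day.
HNO3 in = 1200×0.796 + 141×0.771 = 1063.9 tonne/day.
HNO3 mass fraction in F10 = 1063.9/1341 = 0.793.

0.793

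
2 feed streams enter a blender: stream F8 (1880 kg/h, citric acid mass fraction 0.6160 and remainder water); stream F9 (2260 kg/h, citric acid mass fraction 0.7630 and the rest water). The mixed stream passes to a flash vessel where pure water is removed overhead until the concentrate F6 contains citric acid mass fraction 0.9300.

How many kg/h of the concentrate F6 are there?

3099 kg/h

citric acid entering = 1880×0.616 + 2260×0.763 = 2882.5 kg/h.
All citric acid reports to F6, so F6 = 2882.5/0.930 = 3099.4 kg/h.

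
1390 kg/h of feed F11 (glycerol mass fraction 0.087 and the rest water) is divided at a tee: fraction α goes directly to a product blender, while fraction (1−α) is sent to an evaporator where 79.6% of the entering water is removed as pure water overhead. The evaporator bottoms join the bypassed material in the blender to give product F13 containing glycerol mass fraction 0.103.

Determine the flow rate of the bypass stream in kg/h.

All 1390×0.087 = 120.93 kg/h of glycerol reaches F13, so F13 = 120.93/0.103 = 1174.1 kg/h and vapour = 215.92 kg/h.
The evaporator receives (1−α)·1390 of feed at 0.913 water and removes 0.796 of that water:
0.796×0.913×(1−α)×1390 = 215.92
(1−α) = 215.92/1010.2 = 0.2137;  α = 0.7863.
Bypass flow = 0.7863×1390 = 1092.9 kg/h.

1093 kg/h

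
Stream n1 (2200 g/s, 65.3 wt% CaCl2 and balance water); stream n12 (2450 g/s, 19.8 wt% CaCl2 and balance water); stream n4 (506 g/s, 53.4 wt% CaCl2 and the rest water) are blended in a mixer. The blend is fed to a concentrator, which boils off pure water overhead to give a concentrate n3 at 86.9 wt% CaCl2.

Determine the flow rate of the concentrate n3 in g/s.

2522 g/s

CaCl2 entering = 2200×0.653 + 2450×0.198 + 506×0.534 = 2191.9 g/s.
All CaCl2 reports to n3, so n3 = 2191.9/0.869 = 2522.3 g/s.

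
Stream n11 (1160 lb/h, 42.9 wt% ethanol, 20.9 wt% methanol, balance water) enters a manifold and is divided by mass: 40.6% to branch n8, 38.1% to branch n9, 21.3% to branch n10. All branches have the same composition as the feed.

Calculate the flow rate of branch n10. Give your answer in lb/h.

Branch n10 flow = 0.213×1160 = 247.08 lb/h.

247.1 lb/h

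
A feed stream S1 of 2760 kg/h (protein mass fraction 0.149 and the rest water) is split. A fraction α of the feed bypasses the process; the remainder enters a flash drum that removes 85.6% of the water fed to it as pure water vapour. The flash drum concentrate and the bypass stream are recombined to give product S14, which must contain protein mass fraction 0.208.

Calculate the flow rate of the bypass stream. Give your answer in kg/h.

All 2760×0.149 = 411.24 kg/h of protein reaches S14, so S14 = 411.24/0.208 = 1977.1 kg/h and vapour = 782.88 kg/h.
The evaporator receives (1−α)·2760 of feed at 0.851 water and removes 0.856 of that water:
0.856×0.851×(1−α)×2760 = 782.88
(1−α) = 782.88/2010.5 = 0.3894;  α = 0.6106.
Bypass flow = 0.6106×2760 = 1685.3 kg/h.

1685 kg/h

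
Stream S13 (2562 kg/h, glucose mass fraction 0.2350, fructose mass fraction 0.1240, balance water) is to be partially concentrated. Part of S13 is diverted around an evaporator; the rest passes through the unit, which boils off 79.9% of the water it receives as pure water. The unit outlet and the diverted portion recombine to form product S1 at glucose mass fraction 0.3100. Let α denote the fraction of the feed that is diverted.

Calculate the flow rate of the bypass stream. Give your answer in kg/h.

1352 kg/h

All 2562×0.235 = 602.07 kg/h of glucose reaches S1, so S1 = 602.07/0.310 = 1942.2 kg/h and vapour = 619.84 kg/h.
The evaporator receives (1−α)·2562 of feed at 0.641 water and removes 0.799 of that water:
0.799×0.641×(1−α)×2562 = 619.84
(1−α) = 619.84/1312.2 = 0.4724;  α = 0.5276.
Bypass flow = 0.5276×2562 = 1351.8 kg/h.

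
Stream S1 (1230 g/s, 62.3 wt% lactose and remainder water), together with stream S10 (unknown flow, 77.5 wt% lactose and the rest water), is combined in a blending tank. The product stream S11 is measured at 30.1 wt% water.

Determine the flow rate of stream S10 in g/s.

1230 g/s

Let S10 be the unknown flow. Total out = 1230 + S10.
water balance: 463.71 + 0.225·S10 = 0.301·(1230 + S10)
(0.225 − 0.301)·S10 = 0.301×1230 − 463.71 = -93.48
S10 = -93.48 / -0.076 = 1230 g/s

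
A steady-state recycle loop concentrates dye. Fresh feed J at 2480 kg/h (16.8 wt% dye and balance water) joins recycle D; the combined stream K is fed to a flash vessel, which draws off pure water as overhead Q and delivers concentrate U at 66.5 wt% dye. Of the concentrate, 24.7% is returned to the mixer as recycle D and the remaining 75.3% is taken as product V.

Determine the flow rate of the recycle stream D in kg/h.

Overall dye balance (none leaves overhead): dye in fresh feed = dye in product, i.e. 2480×0.168 = (1−0.247)·U·0.665.
U = 416.64/(0.665×0.753) = 832.04 kg/h.
Recycle D = 0.247×832.04 = 205.51 kg/h.

205.5 kg/h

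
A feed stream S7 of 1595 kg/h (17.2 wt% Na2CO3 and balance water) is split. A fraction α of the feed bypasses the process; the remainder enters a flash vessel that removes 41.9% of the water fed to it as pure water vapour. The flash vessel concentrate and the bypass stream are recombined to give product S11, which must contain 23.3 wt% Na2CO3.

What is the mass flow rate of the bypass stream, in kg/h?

391.4 kg/h

All 1595×0.172 = 274.34 kg/h of Na2CO3 reaches S11, so S11 = 274.34/0.233 = 1177.4 kg/h and vapour = 417.58 kg/h.
The evaporator receives (1−α)·1595 of feed at 0.828 water and removes 0.419 of that water:
0.419×0.828×(1−α)×1595 = 417.58
(1−α) = 417.58/553.36 = 0.7546;  α = 0.2454.
Bypass flow = 0.2454×1595 = 391.38 kg/h.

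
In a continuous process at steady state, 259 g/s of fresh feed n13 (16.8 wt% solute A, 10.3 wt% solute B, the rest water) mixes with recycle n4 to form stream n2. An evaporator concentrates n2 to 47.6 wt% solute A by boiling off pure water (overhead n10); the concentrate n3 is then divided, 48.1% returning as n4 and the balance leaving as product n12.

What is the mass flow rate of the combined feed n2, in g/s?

Overall solute A balance (none leaves overhead): solute A in fresh feed = solute A in product, i.e. 259×0.168 = (1−0.481)·n3·0.476.
n3 = 43.512/(0.476×0.519) = 176.13 g/s.
Recycle n4 = 0.481×176.13 = 84.719 g/s.
Combined feed n2 = 259 + 84.719 = 343.72 g/s.

343.7 g/s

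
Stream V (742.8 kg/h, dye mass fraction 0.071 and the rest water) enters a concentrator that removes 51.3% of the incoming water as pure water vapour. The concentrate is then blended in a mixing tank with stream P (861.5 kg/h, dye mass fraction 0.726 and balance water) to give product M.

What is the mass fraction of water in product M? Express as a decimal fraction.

Vapour removed = 0.513×0.929×742.8 = 354 kg/h; concentrate = 388.8 kg/h.
water reaching the mixer = 336.06 (from concentrate) + 861.5×0.274 = 572.11 kg/h.
Product flow = 388.8 + 861.5 = 1250.3 kg/h; water fraction = 0.458.

0.458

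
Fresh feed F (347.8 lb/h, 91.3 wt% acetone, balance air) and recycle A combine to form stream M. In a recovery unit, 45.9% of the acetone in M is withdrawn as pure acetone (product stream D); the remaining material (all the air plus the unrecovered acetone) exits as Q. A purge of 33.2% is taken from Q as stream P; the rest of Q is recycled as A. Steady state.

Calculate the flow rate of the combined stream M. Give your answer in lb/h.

588.4 lb/h

air enters only via F and leaves only via the purge: 347.8×0.087 = 0.332×(air in Q), and the recovery unit passes all air, so air in M = air in Q = 91.14 lb/h.
acetone in M: m_A = 347.8×0.913 + (1−0.332)·(1−0.459)·m_A, so m_A = 317.54/0.6386 = 497.24 lb/h.
M = 497.24 + 91.14 = 588.38 lb/h.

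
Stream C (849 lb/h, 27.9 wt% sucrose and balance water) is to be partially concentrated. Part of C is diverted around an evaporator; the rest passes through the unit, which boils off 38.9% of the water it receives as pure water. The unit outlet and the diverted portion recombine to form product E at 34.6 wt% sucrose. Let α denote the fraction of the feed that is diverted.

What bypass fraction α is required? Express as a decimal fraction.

All 849×0.279 = 236.87 lb/h of sucrose reaches E, so E = 236.87/0.346 = 684.6 lb/h and vapour = 164.4 lb/h.
The evaporator receives (1−α)·849 of feed at 0.721 water and removes 0.389 of that water:
0.389×0.721×(1−α)×849 = 164.4
(1−α) = 164.4/238.12 = 0.6904;  α = 0.3096.

0.310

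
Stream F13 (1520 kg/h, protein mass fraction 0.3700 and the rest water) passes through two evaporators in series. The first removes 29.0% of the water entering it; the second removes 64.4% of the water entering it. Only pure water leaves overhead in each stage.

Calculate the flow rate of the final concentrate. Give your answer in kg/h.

water in feed = 1520×0.630 = 957.6 kg/h.
After stage 1: water left = (1−0.290)×957.6 = 679.9; stream total = 1242.3 kg/h.
After stage 2: water left = (1−0.644)×679.9 = 242.04; final concentrate = 804.44 kg/h.

804.4 kg/h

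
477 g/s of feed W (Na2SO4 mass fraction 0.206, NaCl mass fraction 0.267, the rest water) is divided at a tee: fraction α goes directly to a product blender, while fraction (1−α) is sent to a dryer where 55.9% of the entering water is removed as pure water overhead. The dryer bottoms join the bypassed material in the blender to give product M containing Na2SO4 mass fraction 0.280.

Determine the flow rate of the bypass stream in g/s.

49.07 g/s

All 477×0.206 = 98.262 g/s of Na2SO4 reaches M, so M = 98.262/0.280 = 350.94 g/s and vapour = 126.06 g/s.
The evaporator receives (1−α)·477 of feed at 0.527 water and removes 0.559 of that water:
0.559×0.527×(1−α)×477 = 126.06
(1−α) = 126.06/140.52 = 0.8971;  α = 0.1029.
Bypass flow = 0.1029×477 = 49.073 g/s.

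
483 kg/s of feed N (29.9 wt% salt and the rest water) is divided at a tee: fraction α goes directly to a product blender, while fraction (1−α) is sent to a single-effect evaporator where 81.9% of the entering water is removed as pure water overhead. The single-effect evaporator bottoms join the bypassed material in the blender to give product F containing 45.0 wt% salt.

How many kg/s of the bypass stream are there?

All 483×0.299 = 144.42 kg/s of salt reaches F, so F = 144.42/0.450 = 320.93 kg/s and vapour = 162.07 kg/s.
The evaporator receives (1−α)·483 of feed at 0.701 water and removes 0.819 of that water:
0.819×0.701×(1−α)×483 = 162.07
(1−α) = 162.07/277.3 = 0.5845;  α = 0.4155.
Bypass flow = 0.4155×483 = 200.7 kg/s.

200.7 kg/s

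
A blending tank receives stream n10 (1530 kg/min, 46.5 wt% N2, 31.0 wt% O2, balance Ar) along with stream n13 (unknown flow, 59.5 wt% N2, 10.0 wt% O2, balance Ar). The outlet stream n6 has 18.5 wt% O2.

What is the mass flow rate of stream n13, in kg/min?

Let n13 be the unknown flow. Total out = 1530 + n13.
O2 balance: 474.3 + 0.100·n13 = 0.185·(1530 + n13)
(0.100 − 0.185)·n13 = 0.185×1530 − 474.3 = -191.25
n13 = -191.25 / -0.085 = 2250 kg/min

2250 kg/min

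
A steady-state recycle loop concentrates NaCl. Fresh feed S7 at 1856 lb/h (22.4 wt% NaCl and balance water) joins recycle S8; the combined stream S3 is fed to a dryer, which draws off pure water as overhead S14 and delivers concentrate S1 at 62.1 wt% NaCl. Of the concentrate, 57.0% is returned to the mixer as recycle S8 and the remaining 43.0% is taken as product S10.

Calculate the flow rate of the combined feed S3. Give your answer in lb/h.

2743 lb/h

Overall NaCl balance (none leaves overhead): NaCl in fresh feed = NaCl in product, i.e. 1856×0.224 = (1−0.570)·S1·0.621.
S1 = 415.74/(0.621×0.430) = 1556.9 lb/h.
Recycle S8 = 0.570×1556.9 = 887.44 lb/h.
Combined feed S3 = 1856 + 887.44 = 2743.4 lb/h.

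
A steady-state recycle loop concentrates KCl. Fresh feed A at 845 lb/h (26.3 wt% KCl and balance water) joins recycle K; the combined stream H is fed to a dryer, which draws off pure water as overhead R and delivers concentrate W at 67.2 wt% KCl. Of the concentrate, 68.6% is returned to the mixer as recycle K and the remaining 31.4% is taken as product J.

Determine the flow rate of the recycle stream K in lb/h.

722.5 lb/h

Overall KCl balance (none leaves overhead): KCl in fresh feed = KCl in product, i.e. 845×0.263 = (1−0.686)·W·0.672.
W = 222.24/(0.672×0.314) = 1053.2 lb/h.
Recycle K = 0.686×1053.2 = 722.5 lb/h.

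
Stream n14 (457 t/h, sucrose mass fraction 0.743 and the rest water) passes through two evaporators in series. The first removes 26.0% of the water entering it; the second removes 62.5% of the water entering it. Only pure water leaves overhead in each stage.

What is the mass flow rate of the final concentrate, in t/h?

water in feed = 457×0.257 = 117.45 t/h.
After stage 1: water left = (1−0.260)×117.45 = 86.912; stream total = 426.46 t/h.
After stage 2: water left = (1−0.625)×86.912 = 32.592; final concentrate = 372.14 t/h.

372.1 t/h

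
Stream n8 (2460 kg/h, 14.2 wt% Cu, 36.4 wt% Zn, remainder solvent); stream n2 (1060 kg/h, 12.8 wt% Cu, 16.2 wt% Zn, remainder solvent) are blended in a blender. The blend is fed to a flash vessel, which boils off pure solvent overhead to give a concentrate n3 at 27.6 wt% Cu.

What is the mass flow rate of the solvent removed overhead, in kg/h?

1763 kg/h

Cu entering = 2460×0.142 + 1060×0.128 = 485 kg/h.
All Cu reports to n3, so n3 = 485/0.276 = 1757.2 kg/h.
Total feed = 3520 kg/h; overhead = 3520 − 1757.2 = 1762.8 kg/h.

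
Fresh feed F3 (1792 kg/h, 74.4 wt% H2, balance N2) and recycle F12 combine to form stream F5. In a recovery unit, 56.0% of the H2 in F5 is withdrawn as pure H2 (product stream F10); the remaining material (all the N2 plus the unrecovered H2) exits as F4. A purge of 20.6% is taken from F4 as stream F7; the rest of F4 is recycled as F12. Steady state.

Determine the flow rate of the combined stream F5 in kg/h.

4276 kg/h

N2 enters only via F3 and leaves only via the purge: 1792×0.256 = 0.206×(N2 in F4), and the recovery unit passes all N2, so N2 in F5 = N2 in F4 = 2227 kg/h.
H2 in F5: m_A = 1792×0.744 + (1−0.206)·(1−0.560)·m_A, so m_A = 1333.2/0.6506 = 2049.1 kg/h.
F5 = 2049.1 + 2227 = 4276.1 kg/h.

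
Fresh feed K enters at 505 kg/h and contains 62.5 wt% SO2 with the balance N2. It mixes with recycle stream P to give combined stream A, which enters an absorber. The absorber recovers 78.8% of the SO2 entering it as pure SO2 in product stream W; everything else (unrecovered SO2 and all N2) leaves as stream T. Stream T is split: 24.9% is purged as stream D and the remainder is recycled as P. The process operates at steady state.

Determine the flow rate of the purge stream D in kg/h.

N2 enters only via K and leaves only via the purge: 505×0.375 = 0.249×(N2 in T), and the absorber passes all N2, so N2 in A = N2 in T = 760.54 kg/h.
SO2 in A: m_A = 505×0.625 + (1−0.249)·(1−0.788)·m_A, so m_A = 315.62/0.8408 = 375.39 kg/h.
T = (1−0.788)×375.39 + 760.54 = 840.13 kg/h.
Purge D = 0.249×840.13 = 209.19 kg/h.

209.2 kg/h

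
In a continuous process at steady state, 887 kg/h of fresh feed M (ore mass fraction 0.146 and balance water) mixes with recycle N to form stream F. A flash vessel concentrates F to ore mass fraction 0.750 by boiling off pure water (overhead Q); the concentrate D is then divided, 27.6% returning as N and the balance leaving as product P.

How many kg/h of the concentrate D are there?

Overall ore balance (none leaves overhead): ore in fresh feed = ore in product, i.e. 887×0.146 = (1−0.276)·D·0.750.
D = 129.5/(0.750×0.724) = 238.49 kg/h.

238.5 kg/h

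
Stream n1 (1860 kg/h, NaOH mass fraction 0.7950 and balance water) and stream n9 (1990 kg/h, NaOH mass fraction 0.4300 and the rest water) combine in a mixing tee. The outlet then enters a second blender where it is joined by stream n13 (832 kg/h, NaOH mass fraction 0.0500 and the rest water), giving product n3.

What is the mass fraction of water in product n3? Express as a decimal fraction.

0.4925

Overall, product flow = 4682 kg/h.
water in = 1860×0.205 + 1990×0.570 + 832×0.950 = 2306 kg/h.
water fraction in n3 = 0.4925.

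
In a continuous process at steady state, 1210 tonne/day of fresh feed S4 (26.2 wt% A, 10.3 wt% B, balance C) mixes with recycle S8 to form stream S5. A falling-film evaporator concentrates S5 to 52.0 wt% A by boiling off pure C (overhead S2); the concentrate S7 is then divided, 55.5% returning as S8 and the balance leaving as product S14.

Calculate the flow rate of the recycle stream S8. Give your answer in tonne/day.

Overall A balance (none leaves overhead): A in fresh feed = A in product, i.e. 1210×0.262 = (1−0.555)·S7·0.520.
S7 = 317.02/(0.520×0.445) = 1370 tonne/day.
Recycle S8 = 0.555×1370 = 760.35 tonne/day.

760.4 tonne/day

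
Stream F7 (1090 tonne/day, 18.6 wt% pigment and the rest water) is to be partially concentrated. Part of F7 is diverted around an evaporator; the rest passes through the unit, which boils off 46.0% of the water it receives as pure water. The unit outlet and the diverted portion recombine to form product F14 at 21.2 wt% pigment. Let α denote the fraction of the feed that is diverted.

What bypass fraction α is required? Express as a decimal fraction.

All 1090×0.186 = 202.74 tonne/day of pigment reaches F14, so F14 = 202.74/0.212 = 956.32 tonne/day and vapour = 133.68 tonne/day.
The evaporator receives (1−α)·1090 of feed at 0.814 water and removes 0.460 of that water:
0.460×0.814×(1−α)×1090 = 133.68
(1−α) = 133.68/408.14 = 0.3275;  α = 0.6725.

0.672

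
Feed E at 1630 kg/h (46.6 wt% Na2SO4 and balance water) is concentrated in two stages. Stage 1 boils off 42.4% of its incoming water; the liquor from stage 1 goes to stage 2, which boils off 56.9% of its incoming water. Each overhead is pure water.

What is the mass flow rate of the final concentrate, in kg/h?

975.7 kg/h

water in feed = 1630×0.534 = 870.42 kg/h.
After stage 1: water left = (1−0.424)×870.42 = 501.36; stream total = 1260.9 kg/h.
After stage 2: water left = (1−0.569)×501.36 = 216.09; final concentrate = 975.67 kg/h.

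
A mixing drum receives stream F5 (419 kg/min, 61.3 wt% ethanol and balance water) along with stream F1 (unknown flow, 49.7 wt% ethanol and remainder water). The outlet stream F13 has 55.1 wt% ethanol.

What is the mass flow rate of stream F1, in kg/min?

Let F1 be the unknown flow. Total out = 419 + F1.
ethanol balance: 256.85 + 0.497·F1 = 0.551·(419 + F1)
(0.497 − 0.551)·F1 = 0.551×419 − 256.85 = -25.978
F1 = -25.978 / -0.054 = 481.07 kg/min

481.1 kg/min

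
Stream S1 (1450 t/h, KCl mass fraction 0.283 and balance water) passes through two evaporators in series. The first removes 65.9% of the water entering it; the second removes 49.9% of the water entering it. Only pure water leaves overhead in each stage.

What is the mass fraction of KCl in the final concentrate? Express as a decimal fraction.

0.698

water in feed = 1450×0.717 = 1039.6 t/h.
After stage 1: water left = (1−0.659)×1039.6 = 354.52; stream total = 764.87 t/h.
After stage 2: water left = (1−0.499)×354.52 = 177.61; final concentrate = 587.96 t/h.
KCl fraction = 410.35/587.96 = 0.698.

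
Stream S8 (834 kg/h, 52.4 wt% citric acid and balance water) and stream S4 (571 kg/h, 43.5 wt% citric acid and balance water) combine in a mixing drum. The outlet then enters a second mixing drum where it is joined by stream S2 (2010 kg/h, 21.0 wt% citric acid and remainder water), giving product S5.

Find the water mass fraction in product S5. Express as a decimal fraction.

Overall, product flow = 3415 kg/h.
water in = 834×0.476 + 571×0.565 + 2010×0.790 = 2307.5 kg/h.
water fraction in S5 = 0.676.

0.676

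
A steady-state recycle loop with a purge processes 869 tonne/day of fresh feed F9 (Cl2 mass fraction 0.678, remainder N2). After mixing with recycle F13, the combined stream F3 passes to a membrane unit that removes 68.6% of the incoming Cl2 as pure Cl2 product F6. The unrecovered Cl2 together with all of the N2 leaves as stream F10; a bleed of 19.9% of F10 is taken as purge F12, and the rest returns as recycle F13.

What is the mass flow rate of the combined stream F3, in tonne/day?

2193 tonne/day

N2 enters only via F9 and leaves only via the purge: 869×0.322 = 0.199×(N2 in F10), and the membrane unit passes all N2, so N2 in F3 = N2 in F10 = 1406.1 tonne/day.
Cl2 in F3: m_A = 869×0.678 + (1−0.199)·(1−0.686)·m_A, so m_A = 589.18/0.7485 = 787.17 tonne/day.
F3 = 787.17 + 1406.1 = 2193.3 tonne/day.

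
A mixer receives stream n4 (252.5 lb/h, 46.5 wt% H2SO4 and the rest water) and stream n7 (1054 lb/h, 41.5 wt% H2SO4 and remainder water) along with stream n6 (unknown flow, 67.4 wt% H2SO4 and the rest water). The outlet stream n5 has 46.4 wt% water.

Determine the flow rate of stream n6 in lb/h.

Let n6 be the unknown flow. Total out = 1306.5 + n6.
water balance: 751.68 + 0.326·n6 = 0.464·(1306.5 + n6)
(0.326 − 0.464)·n6 = 0.464×1306.5 − 751.68 = -145.46
n6 = -145.46 / -0.138 = 1054.1 lb/h

1054 lb/h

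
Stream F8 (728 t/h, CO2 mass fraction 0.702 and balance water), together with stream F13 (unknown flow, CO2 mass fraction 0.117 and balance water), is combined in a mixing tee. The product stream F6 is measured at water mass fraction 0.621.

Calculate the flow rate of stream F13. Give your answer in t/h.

897.5 t/h

Let F13 be the unknown flow. Total out = 728 + F13.
water balance: 216.94 + 0.883·F13 = 0.621·(728 + F13)
(0.883 − 0.621)·F13 = 0.621×728 − 216.94 = 235.14
F13 = 235.14 / 0.262 = 897.5 t/h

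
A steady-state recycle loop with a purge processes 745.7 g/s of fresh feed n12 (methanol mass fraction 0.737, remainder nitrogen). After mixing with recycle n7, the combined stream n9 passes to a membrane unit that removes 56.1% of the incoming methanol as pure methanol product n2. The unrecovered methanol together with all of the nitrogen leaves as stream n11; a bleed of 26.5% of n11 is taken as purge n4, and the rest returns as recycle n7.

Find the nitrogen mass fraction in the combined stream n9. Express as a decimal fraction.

nitrogen enters only via n12 and leaves only via the purge: 745.7×0.263 = 0.265×(nitrogen in n11), and the membrane unit passes all nitrogen, so nitrogen in n9 = nitrogen in n11 = 740.07 g/s.
methanol in n9: m_A = 745.7×0.737 + (1−0.265)·(1−0.561)·m_A, so m_A = 549.58/0.6773 = 811.39 g/s.
n9 = 811.39 + 740.07 = 1551.5 g/s.
nitrogen fraction in n9 = 740.07/1551.5 = 0.477.

0.477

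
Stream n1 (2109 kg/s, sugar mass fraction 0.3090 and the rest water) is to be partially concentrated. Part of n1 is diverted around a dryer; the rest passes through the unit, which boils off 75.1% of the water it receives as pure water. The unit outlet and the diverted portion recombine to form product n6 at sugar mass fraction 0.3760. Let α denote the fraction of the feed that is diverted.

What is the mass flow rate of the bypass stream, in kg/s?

1385 kg/s

All 2109×0.309 = 651.68 kg/s of sugar reaches n6, so n6 = 651.68/0.376 = 1733.2 kg/s and vapour = 375.81 kg/s.
The evaporator receives (1−α)·2109 of feed at 0.691 water and removes 0.751 of that water:
0.751×0.691×(1−α)×2109 = 375.81
(1−α) = 375.81/1094.4 = 0.3434;  α = 0.6566.
Bypass flow = 0.6566×2109 = 1384.8 kg/s.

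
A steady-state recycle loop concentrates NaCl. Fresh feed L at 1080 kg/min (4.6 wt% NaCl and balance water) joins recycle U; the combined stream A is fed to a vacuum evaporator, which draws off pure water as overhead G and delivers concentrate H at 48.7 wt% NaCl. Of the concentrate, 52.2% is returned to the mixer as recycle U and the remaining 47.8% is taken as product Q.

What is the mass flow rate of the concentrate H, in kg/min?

Overall NaCl balance (none leaves overhead): NaCl in fresh feed = NaCl in product, i.e. 1080×0.046 = (1−0.522)·H·0.487.
H = 49.68/(0.487×0.478) = 213.41 kg/min.

213.4 kg/min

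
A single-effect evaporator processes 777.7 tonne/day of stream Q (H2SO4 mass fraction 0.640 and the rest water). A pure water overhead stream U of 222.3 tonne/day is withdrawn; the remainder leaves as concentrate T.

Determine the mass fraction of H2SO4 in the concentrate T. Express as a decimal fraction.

H2SO4 is not removed: 777.7×0.640 = 497.73 tonne/day of H2SO4 enters T.
Concentrate = 777.7 − 222.3 = 555.4 tonne/day.
Mass fraction = 497.73/555.4 = 0.896.

0.896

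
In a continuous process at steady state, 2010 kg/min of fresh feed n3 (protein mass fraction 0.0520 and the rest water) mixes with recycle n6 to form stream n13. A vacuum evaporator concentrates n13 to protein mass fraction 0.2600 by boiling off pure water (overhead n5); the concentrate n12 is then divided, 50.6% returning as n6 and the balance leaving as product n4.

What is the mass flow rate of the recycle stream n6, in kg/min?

Overall protein balance (none leaves overhead): protein in fresh feed = protein in product, i.e. 2010×0.052 = (1−0.506)·n12·0.260.
n12 = 104.52/(0.260×0.494) = 813.77 kg/min.
Recycle n6 = 0.506×813.77 = 411.77 kg/min.

411.8 kg/min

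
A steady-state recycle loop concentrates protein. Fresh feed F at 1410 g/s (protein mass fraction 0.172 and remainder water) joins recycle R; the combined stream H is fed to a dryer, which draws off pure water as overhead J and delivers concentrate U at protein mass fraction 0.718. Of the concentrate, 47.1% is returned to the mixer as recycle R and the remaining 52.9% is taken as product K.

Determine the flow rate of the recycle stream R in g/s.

Overall protein balance (none leaves overhead): protein in fresh feed = protein in product, i.e. 1410×0.172 = (1−0.471)·U·0.718.
U = 242.52/(0.718×0.529) = 638.51 g/s.
Recycle R = 0.471×638.51 = 300.74 g/s.

300.7 g/s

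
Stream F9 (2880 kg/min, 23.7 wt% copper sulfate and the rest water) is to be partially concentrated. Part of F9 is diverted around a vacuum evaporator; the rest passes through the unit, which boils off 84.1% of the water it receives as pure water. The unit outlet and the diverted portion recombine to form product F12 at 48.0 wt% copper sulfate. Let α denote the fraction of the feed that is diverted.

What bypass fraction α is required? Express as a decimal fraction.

0.211

All 2880×0.237 = 682.56 kg/min of copper sulfate reaches F12, so F12 = 682.56/0.480 = 1422 kg/min and vapour = 1458 kg/min.
The evaporator receives (1−α)·2880 of feed at 0.763 water and removes 0.841 of that water:
0.841×0.763×(1−α)×2880 = 1458
(1−α) = 1458/1848 = 0.7889;  α = 0.2111.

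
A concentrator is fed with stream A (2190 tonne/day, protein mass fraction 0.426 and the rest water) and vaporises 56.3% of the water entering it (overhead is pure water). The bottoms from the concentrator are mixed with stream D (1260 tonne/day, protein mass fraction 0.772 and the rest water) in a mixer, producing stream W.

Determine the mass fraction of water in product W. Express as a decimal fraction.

Vapour removed = 0.563×0.574×2190 = 707.72 tonne/day; concentrate = 1482.3 tonne/day.
water reaching the mixer = 549.34 (from concentrate) + 1260×0.228 = 836.62 tonne/day.
Product flow = 1482.3 + 1260 = 2742.3 tonne/day; water fraction = 0.305.

0.305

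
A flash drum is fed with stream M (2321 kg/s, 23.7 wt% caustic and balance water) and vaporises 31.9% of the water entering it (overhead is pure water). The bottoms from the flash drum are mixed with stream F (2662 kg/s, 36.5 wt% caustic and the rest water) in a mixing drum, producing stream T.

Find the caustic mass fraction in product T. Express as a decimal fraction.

Vapour removed = 0.319×0.763×2321 = 564.92 kg/s; concentrate = 1756.1 kg/s.
caustic reaching the mixer = 550.08 (from concentrate) + 2662×0.365 = 1521.7 kg/s.
Product flow = 1756.1 + 2662 = 4418.1 kg/s; caustic fraction = 0.344.

0.344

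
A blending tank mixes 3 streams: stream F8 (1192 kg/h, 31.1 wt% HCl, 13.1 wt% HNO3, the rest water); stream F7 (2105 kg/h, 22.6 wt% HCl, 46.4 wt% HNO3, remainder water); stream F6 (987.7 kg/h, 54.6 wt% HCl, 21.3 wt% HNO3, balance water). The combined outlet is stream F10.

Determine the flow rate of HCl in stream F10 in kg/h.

1386 kg/h

HCl out = HCl in = 1192×0.311 + 2105×0.226 + 987.7×0.546 = 1385.7 kg/h.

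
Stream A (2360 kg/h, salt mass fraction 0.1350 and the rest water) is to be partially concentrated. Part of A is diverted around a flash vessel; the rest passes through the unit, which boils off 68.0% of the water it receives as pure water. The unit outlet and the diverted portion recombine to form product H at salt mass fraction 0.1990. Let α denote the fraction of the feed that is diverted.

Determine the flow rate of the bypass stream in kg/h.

1070 kg/h

All 2360×0.135 = 318.6 kg/h of salt reaches H, so H = 318.6/0.199 = 1601 kg/h and vapour = 758.99 kg/h.
The evaporator receives (1−α)·2360 of feed at 0.865 water and removes 0.680 of that water:
0.680×0.865×(1−α)×2360 = 758.99
(1−α) = 758.99/1388.2 = 0.5468;  α = 0.4532.
Bypass flow = 0.4532×2360 = 1069.6 kg/h.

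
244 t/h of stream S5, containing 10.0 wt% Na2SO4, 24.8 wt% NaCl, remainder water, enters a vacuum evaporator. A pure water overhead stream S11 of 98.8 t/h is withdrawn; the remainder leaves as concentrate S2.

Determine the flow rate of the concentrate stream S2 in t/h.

Concentrate = 244 − 98.8 = 145.2 t/h.

145.2 t/h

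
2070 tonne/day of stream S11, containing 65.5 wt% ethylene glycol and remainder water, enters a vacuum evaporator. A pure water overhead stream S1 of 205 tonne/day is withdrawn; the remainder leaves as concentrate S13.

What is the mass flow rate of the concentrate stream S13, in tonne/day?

Concentrate = 2070 − 205 = 1865 tonne/day.

1865 tonne/day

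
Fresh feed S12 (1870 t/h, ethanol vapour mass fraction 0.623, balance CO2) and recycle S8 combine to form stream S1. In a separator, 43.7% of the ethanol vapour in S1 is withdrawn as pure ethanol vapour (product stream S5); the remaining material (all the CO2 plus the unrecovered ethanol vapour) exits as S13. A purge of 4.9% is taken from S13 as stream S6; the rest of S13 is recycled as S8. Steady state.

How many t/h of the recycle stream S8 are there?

15030 t/h

CO2 enters only via S12 and leaves only via the purge: 1870×0.377 = 0.049×(CO2 in S13), and the separator passes all CO2, so CO2 in S1 = CO2 in S13 = 14388 t/h.
ethanol vapour in S1: m_A = 1870×0.623 + (1−0.049)·(1−0.437)·m_A, so m_A = 1165/0.4646 = 2507.6 t/h.
S13 = (1−0.437)×2507.6 + 14388 = 15799 t/h.
Recycle S8 = (1−0.049)×15799 = 15025 t/h.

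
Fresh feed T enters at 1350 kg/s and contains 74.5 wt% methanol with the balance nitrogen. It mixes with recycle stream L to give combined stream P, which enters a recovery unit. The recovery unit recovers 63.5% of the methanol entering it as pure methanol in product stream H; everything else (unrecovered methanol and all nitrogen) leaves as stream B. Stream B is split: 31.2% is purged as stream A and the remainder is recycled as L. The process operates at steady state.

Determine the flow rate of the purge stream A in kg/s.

497.2 kg/s

nitrogen enters only via T and leaves only via the purge: 1350×0.255 = 0.312×(nitrogen in B), and the recovery unit passes all nitrogen, so nitrogen in P = nitrogen in B = 1103.4 kg/s.
methanol in P: m_A = 1350×0.745 + (1−0.312)·(1−0.635)·m_A, so m_A = 1005.8/0.7489 = 1343 kg/s.
B = (1−0.635)×1343 + 1103.4 = 1593.6 kg/s.
Purge A = 0.312×1593.6 = 497.19 kg/s.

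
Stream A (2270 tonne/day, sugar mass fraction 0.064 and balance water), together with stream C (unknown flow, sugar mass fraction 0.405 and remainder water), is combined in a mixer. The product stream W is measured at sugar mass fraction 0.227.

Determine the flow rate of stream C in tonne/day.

2079 tonne/day

Let C be the unknown flow. Total out = 2270 + C.
sugar balance: 145.28 + 0.405·C = 0.227·(2270 + C)
(0.405 − 0.227)·C = 0.227×2270 − 145.28 = 370.01
C = 370.01 / 0.178 = 2078.7 tonne/day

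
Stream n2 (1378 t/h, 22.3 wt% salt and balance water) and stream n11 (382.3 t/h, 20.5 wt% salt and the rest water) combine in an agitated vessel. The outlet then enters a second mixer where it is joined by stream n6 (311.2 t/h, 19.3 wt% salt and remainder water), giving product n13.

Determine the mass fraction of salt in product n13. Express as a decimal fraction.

0.215

Overall, product flow = 2071.5 t/h.
salt in = 1378×0.223 + 382.3×0.205 + 311.2×0.193 = 445.73 t/h.
salt fraction in n13 = 0.215.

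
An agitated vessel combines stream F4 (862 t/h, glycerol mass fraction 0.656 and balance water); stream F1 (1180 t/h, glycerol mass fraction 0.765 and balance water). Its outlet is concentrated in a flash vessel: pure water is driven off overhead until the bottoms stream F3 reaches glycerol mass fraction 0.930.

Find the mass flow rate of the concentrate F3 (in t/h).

1579 t/h

glycerol entering = 862×0.656 + 1180×0.765 = 1468.2 t/h.
All glycerol reports to F3, so F3 = 1468.2/0.930 = 1578.7 t/h.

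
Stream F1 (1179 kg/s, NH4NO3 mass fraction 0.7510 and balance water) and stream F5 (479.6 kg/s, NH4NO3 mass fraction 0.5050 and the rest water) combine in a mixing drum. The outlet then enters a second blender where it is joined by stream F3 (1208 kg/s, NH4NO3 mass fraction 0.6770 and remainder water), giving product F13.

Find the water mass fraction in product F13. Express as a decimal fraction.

0.3213

Overall, product flow = 2866.6 kg/s.
water in = 1179×0.249 + 479.6×0.495 + 1208×0.323 = 921.16 kg/s.
water fraction in F13 = 0.3213.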